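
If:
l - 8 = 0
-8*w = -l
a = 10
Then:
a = 10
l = 8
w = 1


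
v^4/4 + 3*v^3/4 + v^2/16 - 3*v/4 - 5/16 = (v/4 + 1/4)*(v - 1)*(v + 1/2)*(v + 5/2)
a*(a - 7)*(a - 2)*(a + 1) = a^4 - 8*a^3 + 5*a^2 + 14*a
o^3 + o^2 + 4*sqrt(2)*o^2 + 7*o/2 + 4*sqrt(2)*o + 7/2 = (o + 1)*(o + sqrt(2)/2)*(o + 7*sqrt(2)/2)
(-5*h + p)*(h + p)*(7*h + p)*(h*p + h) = -35*h^4*p - 35*h^4 - 33*h^3*p^2 - 33*h^3*p + 3*h^2*p^3 + 3*h^2*p^2 + h*p^4 + h*p^3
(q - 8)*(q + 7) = q^2 - q - 56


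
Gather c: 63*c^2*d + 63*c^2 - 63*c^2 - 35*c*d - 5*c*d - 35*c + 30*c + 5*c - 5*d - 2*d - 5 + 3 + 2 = 63*c^2*d - 40*c*d - 7*d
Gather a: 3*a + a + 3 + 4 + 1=4*a + 8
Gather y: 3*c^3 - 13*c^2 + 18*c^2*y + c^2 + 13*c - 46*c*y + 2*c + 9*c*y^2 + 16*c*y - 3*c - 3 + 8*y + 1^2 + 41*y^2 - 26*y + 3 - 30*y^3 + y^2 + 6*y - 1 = 3*c^3 - 12*c^2 + 12*c - 30*y^3 + y^2*(9*c + 42) + y*(18*c^2 - 30*c - 12)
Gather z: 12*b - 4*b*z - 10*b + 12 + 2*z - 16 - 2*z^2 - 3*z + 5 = 2*b - 2*z^2 + z*(-4*b - 1) + 1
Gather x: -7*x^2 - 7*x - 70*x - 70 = -7*x^2 - 77*x - 70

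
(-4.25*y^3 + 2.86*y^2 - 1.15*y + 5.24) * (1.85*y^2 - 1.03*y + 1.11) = -7.8625*y^5 + 9.6685*y^4 - 9.7908*y^3 + 14.0531*y^2 - 6.6737*y + 5.8164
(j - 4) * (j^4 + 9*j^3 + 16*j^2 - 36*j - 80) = j^5 + 5*j^4 - 20*j^3 - 100*j^2 + 64*j + 320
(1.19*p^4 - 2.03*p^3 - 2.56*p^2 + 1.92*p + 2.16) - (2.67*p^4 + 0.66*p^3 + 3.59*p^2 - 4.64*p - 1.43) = -1.48*p^4 - 2.69*p^3 - 6.15*p^2 + 6.56*p + 3.59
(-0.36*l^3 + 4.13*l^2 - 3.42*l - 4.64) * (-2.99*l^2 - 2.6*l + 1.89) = 1.0764*l^5 - 11.4127*l^4 - 1.1926*l^3 + 30.5713*l^2 + 5.6002*l - 8.7696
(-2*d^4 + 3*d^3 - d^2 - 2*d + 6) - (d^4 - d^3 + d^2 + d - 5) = -3*d^4 + 4*d^3 - 2*d^2 - 3*d + 11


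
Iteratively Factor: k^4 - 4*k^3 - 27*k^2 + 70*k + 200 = (k + 4)*(k^3 - 8*k^2 + 5*k + 50) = (k - 5)*(k + 4)*(k^2 - 3*k - 10) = (k - 5)*(k + 2)*(k + 4)*(k - 5)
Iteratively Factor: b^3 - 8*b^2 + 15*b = (b - 5)*(b^2 - 3*b) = (b - 5)*(b - 3)*(b)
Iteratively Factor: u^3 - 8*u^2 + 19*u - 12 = (u - 1)*(u^2 - 7*u + 12) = (u - 4)*(u - 1)*(u - 3)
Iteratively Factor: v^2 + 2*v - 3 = (v + 3)*(v - 1)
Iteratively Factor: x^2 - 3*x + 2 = (x - 1)*(x - 2)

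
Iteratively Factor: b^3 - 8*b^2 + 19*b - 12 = (b - 4)*(b^2 - 4*b + 3) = (b - 4)*(b - 1)*(b - 3)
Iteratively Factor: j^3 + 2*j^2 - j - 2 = (j + 2)*(j^2 - 1) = (j + 1)*(j + 2)*(j - 1)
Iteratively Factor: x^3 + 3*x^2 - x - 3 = (x + 1)*(x^2 + 2*x - 3) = (x + 1)*(x + 3)*(x - 1)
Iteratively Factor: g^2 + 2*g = (g)*(g + 2)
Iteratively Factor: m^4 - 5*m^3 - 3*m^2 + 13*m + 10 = (m + 1)*(m^3 - 6*m^2 + 3*m + 10) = (m - 5)*(m + 1)*(m^2 - m - 2) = (m - 5)*(m - 2)*(m + 1)*(m + 1)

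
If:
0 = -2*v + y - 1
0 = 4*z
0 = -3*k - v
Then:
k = 1/6 - y/6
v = y/2 - 1/2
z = 0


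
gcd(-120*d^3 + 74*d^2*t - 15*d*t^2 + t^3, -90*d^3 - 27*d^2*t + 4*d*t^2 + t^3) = -5*d + t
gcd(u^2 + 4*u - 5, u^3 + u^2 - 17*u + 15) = u^2 + 4*u - 5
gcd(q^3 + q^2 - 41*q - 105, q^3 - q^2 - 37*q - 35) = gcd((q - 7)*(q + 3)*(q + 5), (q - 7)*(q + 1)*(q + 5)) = q^2 - 2*q - 35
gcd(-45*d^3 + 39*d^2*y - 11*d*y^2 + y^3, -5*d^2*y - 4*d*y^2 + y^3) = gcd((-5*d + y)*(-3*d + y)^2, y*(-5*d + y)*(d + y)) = -5*d + y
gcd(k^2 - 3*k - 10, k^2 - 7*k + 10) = k - 5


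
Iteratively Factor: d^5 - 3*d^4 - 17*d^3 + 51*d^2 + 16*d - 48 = (d - 1)*(d^4 - 2*d^3 - 19*d^2 + 32*d + 48) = (d - 1)*(d + 4)*(d^3 - 6*d^2 + 5*d + 12) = (d - 1)*(d + 1)*(d + 4)*(d^2 - 7*d + 12) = (d - 3)*(d - 1)*(d + 1)*(d + 4)*(d - 4)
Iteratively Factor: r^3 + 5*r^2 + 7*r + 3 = (r + 1)*(r^2 + 4*r + 3) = (r + 1)*(r + 3)*(r + 1)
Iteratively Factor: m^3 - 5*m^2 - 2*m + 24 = (m + 2)*(m^2 - 7*m + 12) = (m - 3)*(m + 2)*(m - 4)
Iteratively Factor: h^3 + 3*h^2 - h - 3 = (h - 1)*(h^2 + 4*h + 3) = (h - 1)*(h + 3)*(h + 1)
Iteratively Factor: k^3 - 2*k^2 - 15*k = (k + 3)*(k^2 - 5*k) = (k - 5)*(k + 3)*(k)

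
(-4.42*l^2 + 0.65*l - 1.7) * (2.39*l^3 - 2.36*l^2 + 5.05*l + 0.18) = -10.5638*l^5 + 11.9847*l^4 - 27.918*l^3 + 6.4989*l^2 - 8.468*l - 0.306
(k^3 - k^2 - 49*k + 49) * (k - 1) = k^4 - 2*k^3 - 48*k^2 + 98*k - 49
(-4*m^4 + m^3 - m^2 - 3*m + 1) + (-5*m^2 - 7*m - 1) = -4*m^4 + m^3 - 6*m^2 - 10*m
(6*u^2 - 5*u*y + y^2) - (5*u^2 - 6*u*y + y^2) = u^2 + u*y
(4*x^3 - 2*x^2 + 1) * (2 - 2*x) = -8*x^4 + 12*x^3 - 4*x^2 - 2*x + 2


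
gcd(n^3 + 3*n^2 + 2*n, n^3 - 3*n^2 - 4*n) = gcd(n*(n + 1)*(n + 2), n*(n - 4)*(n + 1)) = n^2 + n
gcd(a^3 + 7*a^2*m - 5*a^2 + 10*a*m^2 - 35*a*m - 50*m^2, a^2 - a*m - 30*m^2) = a + 5*m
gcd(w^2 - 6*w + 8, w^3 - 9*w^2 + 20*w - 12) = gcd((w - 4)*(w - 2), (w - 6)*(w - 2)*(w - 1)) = w - 2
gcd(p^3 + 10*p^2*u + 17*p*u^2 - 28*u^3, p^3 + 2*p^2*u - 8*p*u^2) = p + 4*u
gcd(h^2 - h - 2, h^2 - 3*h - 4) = h + 1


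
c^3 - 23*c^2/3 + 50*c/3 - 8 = (c - 4)*(c - 3)*(c - 2/3)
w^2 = w^2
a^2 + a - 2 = (a - 1)*(a + 2)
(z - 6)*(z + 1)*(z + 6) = z^3 + z^2 - 36*z - 36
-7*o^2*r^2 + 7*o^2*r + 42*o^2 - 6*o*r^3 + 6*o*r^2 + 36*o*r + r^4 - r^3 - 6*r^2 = (-7*o + r)*(o + r)*(r - 3)*(r + 2)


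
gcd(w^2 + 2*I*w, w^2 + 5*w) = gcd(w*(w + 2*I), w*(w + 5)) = w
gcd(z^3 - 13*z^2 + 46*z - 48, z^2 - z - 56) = z - 8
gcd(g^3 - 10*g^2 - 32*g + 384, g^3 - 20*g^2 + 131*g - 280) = g - 8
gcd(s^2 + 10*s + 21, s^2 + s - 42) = s + 7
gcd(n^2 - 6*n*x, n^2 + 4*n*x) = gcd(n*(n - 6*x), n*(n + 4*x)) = n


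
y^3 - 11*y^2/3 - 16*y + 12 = (y - 6)*(y - 2/3)*(y + 3)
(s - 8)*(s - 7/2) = s^2 - 23*s/2 + 28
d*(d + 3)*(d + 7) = d^3 + 10*d^2 + 21*d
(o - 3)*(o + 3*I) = o^2 - 3*o + 3*I*o - 9*I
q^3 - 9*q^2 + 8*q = q*(q - 8)*(q - 1)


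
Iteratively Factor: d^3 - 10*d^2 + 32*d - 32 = (d - 2)*(d^2 - 8*d + 16) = (d - 4)*(d - 2)*(d - 4)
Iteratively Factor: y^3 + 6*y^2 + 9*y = (y)*(y^2 + 6*y + 9) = y*(y + 3)*(y + 3)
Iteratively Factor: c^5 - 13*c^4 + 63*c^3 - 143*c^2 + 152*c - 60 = (c - 5)*(c^4 - 8*c^3 + 23*c^2 - 28*c + 12) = (c - 5)*(c - 2)*(c^3 - 6*c^2 + 11*c - 6) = (c - 5)*(c - 2)*(c - 1)*(c^2 - 5*c + 6) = (c - 5)*(c - 2)^2*(c - 1)*(c - 3)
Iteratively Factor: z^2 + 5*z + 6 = (z + 2)*(z + 3)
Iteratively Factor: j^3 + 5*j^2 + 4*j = (j + 4)*(j^2 + j) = j*(j + 4)*(j + 1)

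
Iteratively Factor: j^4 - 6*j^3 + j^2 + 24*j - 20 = (j - 2)*(j^3 - 4*j^2 - 7*j + 10) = (j - 2)*(j + 2)*(j^2 - 6*j + 5) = (j - 2)*(j - 1)*(j + 2)*(j - 5)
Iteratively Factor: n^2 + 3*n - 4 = (n + 4)*(n - 1)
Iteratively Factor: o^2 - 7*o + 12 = (o - 3)*(o - 4)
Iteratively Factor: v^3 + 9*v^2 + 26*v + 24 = (v + 4)*(v^2 + 5*v + 6) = (v + 2)*(v + 4)*(v + 3)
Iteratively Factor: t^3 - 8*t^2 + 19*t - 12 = (t - 3)*(t^2 - 5*t + 4) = (t - 3)*(t - 1)*(t - 4)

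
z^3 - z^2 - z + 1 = (z - 1)^2*(z + 1)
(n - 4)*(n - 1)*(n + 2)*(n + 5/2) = n^4 - n^3/2 - 27*n^2/2 - 7*n + 20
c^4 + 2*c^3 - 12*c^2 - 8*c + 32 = (c - 2)^2*(c + 2)*(c + 4)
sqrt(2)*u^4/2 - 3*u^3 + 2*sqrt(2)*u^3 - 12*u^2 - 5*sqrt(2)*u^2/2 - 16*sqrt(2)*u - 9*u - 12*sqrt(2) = (u/2 + sqrt(2)/2)*(u + 3)*(u - 4*sqrt(2))*(sqrt(2)*u + sqrt(2))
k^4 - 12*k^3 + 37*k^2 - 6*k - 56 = (k - 7)*(k - 4)*(k - 2)*(k + 1)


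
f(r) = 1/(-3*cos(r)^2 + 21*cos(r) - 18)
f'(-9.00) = -0.00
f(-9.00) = -0.03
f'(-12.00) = 1.47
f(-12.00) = -0.41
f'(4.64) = -0.06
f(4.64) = -0.05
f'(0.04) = 4166.67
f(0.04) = -83.33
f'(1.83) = 0.04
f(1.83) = -0.04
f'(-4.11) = 0.02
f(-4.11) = -0.03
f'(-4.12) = 0.02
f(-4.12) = -0.03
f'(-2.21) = -0.02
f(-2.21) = -0.03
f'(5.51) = -0.57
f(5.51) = -0.22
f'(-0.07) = -777.45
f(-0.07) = -27.21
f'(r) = (-6*sin(r)*cos(r) + 21*sin(r))/(-3*cos(r)^2 + 21*cos(r) - 18)^2 = (7 - 2*cos(r))*sin(r)/(3*(cos(r)^2 - 7*cos(r) + 6)^2)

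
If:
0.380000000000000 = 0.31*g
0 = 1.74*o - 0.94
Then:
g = 1.23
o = 0.54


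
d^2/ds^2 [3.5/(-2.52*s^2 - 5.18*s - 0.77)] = (44.4528*s^2 + 91.3752*s - 3.5*(5.04*s + 5.18)*(10.08*s + 10.36) + 13.5828)/(2.52*s^2 + 5.18*s + 0.77)^3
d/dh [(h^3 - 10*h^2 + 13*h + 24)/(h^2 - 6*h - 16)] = (h^2 + 4*h - 1)/(h^2 + 4*h + 4)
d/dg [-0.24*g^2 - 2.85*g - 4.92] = -0.48*g - 2.85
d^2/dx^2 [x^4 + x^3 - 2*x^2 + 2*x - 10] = 12*x^2 + 6*x - 4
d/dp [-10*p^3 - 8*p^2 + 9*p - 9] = -30*p^2 - 16*p + 9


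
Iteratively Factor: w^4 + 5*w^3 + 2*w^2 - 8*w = (w)*(w^3 + 5*w^2 + 2*w - 8) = w*(w + 4)*(w^2 + w - 2) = w*(w - 1)*(w + 4)*(w + 2)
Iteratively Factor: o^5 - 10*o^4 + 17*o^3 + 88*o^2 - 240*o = (o)*(o^4 - 10*o^3 + 17*o^2 + 88*o - 240) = o*(o - 5)*(o^3 - 5*o^2 - 8*o + 48) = o*(o - 5)*(o + 3)*(o^2 - 8*o + 16) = o*(o - 5)*(o - 4)*(o + 3)*(o - 4)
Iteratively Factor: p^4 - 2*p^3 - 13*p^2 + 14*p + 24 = (p + 3)*(p^3 - 5*p^2 + 2*p + 8) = (p - 2)*(p + 3)*(p^2 - 3*p - 4) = (p - 4)*(p - 2)*(p + 3)*(p + 1)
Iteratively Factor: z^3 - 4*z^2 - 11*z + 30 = (z - 2)*(z^2 - 2*z - 15) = (z - 5)*(z - 2)*(z + 3)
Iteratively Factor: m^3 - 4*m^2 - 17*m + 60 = (m + 4)*(m^2 - 8*m + 15) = (m - 5)*(m + 4)*(m - 3)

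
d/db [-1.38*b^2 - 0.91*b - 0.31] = -2.76*b - 0.91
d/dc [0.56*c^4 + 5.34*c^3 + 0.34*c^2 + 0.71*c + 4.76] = 2.24*c^3 + 16.02*c^2 + 0.68*c + 0.71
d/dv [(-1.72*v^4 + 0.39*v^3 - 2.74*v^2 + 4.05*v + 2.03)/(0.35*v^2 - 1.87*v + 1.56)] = (-1.204*v^5 + 9.7857*v^4 - 12.1914*v^3 + 5.5315*v^2 - 9.9698*v + 10.1141)/(0.1225*v^4 - 1.309*v^3 + 4.5889*v^2 - 5.8344*v + 2.4336)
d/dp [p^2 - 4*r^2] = 2*p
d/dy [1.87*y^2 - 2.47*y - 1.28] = 3.74*y - 2.47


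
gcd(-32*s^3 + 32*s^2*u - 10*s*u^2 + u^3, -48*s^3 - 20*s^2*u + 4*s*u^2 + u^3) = 4*s - u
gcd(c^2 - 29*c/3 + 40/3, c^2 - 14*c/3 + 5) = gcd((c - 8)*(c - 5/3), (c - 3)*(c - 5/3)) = c - 5/3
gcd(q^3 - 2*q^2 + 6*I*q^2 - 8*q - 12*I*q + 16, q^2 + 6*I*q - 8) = q^2 + 6*I*q - 8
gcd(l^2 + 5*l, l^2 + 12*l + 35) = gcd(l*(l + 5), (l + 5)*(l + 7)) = l + 5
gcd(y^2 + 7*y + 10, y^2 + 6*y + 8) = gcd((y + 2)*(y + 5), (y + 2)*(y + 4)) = y + 2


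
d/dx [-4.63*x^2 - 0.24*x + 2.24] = -9.26*x - 0.24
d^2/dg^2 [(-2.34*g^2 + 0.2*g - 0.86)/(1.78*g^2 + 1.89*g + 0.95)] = (17.011816*g^3 + 7.392696*g^2 - 19.388472*g - 8.177392)/(5.639752*g^6 + 17.964828*g^5 + 28.104954*g^4 + 25.927209*g^3 + 14.999835*g^2 + 5.117175*g + 0.857375)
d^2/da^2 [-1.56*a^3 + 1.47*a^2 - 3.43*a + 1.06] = 2.94 - 9.36*a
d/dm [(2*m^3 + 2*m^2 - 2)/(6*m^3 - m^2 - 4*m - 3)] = 2*(-7*m^4 - 8*m^3 + 5*m^2 - 8*m - 4)/(36*m^6 - 12*m^5 - 47*m^4 - 28*m^3 + 22*m^2 + 24*m + 9)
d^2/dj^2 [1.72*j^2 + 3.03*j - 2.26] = 3.44000000000000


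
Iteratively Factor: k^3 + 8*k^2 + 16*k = (k)*(k^2 + 8*k + 16) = k*(k + 4)*(k + 4)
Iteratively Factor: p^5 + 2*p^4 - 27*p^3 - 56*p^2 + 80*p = (p + 4)*(p^4 - 2*p^3 - 19*p^2 + 20*p) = (p - 5)*(p + 4)*(p^3 + 3*p^2 - 4*p) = (p - 5)*(p - 1)*(p + 4)*(p^2 + 4*p) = (p - 5)*(p - 1)*(p + 4)^2*(p)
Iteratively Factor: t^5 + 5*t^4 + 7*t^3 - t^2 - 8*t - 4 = (t + 2)*(t^4 + 3*t^3 + t^2 - 3*t - 2) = (t + 1)*(t + 2)*(t^3 + 2*t^2 - t - 2) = (t + 1)*(t + 2)^2*(t^2 - 1) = (t + 1)^2*(t + 2)^2*(t - 1)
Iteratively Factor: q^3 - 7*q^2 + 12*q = (q)*(q^2 - 7*q + 12) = q*(q - 3)*(q - 4)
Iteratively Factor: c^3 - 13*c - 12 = (c + 1)*(c^2 - c - 12) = (c + 1)*(c + 3)*(c - 4)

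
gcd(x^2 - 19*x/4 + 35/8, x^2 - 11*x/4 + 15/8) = x - 5/4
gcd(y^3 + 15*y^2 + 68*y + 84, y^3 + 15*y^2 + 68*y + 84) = y^3 + 15*y^2 + 68*y + 84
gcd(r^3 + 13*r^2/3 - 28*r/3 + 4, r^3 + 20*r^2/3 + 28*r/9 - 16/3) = r^2 + 16*r/3 - 4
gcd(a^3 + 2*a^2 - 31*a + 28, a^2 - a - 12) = a - 4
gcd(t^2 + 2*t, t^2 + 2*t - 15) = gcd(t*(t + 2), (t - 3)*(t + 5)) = 1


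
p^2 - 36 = (p - 6)*(p + 6)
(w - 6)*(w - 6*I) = w^2 - 6*w - 6*I*w + 36*I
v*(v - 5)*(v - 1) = v^3 - 6*v^2 + 5*v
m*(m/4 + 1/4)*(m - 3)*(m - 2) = m^4/4 - m^3 + m^2/4 + 3*m/2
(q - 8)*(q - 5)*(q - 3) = q^3 - 16*q^2 + 79*q - 120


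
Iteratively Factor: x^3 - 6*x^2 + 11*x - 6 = (x - 1)*(x^2 - 5*x + 6) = (x - 2)*(x - 1)*(x - 3)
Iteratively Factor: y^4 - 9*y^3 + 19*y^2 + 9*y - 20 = (y - 1)*(y^3 - 8*y^2 + 11*y + 20) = (y - 1)*(y + 1)*(y^2 - 9*y + 20) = (y - 5)*(y - 1)*(y + 1)*(y - 4)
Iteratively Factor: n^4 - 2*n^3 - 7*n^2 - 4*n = (n + 1)*(n^3 - 3*n^2 - 4*n) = (n - 4)*(n + 1)*(n^2 + n) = (n - 4)*(n + 1)^2*(n)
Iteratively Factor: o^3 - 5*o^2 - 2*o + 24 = (o - 4)*(o^2 - o - 6) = (o - 4)*(o - 3)*(o + 2)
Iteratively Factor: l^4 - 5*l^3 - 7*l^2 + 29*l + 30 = (l + 1)*(l^3 - 6*l^2 - l + 30) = (l + 1)*(l + 2)*(l^2 - 8*l + 15) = (l - 3)*(l + 1)*(l + 2)*(l - 5)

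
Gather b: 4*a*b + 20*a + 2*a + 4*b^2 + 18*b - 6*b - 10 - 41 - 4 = 22*a + 4*b^2 + b*(4*a + 12) - 55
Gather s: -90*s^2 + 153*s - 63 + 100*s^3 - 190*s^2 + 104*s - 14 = 100*s^3 - 280*s^2 + 257*s - 77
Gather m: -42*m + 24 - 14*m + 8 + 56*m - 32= 0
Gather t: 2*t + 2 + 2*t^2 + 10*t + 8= 2*t^2 + 12*t + 10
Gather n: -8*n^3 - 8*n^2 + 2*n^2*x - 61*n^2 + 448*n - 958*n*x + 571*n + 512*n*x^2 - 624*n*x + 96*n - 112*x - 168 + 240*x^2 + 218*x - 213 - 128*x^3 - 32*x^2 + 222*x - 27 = -8*n^3 + n^2*(2*x - 69) + n*(512*x^2 - 1582*x + 1115) - 128*x^3 + 208*x^2 + 328*x - 408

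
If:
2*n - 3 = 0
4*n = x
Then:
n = 3/2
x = 6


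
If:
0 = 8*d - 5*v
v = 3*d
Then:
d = 0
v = 0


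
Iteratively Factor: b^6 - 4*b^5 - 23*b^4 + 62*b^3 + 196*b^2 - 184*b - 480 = (b - 5)*(b^5 + b^4 - 18*b^3 - 28*b^2 + 56*b + 96) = (b - 5)*(b - 4)*(b^4 + 5*b^3 + 2*b^2 - 20*b - 24) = (b - 5)*(b - 4)*(b + 2)*(b^3 + 3*b^2 - 4*b - 12) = (b - 5)*(b - 4)*(b + 2)*(b + 3)*(b^2 - 4) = (b - 5)*(b - 4)*(b - 2)*(b + 2)*(b + 3)*(b + 2)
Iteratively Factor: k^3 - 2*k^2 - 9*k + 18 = (k - 3)*(k^2 + k - 6) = (k - 3)*(k - 2)*(k + 3)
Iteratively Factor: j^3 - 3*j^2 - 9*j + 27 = (j - 3)*(j^2 - 9) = (j - 3)^2*(j + 3)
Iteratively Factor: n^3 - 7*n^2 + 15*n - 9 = (n - 3)*(n^2 - 4*n + 3) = (n - 3)*(n - 1)*(n - 3)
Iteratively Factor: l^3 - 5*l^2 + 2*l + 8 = (l - 4)*(l^2 - l - 2) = (l - 4)*(l + 1)*(l - 2)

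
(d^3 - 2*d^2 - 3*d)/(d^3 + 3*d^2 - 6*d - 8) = d*(d - 3)/(d^2 + 2*d - 8)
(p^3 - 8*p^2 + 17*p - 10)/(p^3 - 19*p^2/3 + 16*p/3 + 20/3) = 3*(p - 1)/(3*p + 2)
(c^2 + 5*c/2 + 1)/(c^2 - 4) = (c + 1/2)/(c - 2)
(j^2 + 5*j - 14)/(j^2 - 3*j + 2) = (j + 7)/(j - 1)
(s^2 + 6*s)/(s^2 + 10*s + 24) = s/(s + 4)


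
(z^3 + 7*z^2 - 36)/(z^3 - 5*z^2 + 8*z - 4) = (z^2 + 9*z + 18)/(z^2 - 3*z + 2)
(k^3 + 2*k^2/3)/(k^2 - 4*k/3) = k*(3*k + 2)/(3*k - 4)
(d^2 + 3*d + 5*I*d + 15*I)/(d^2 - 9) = (d + 5*I)/(d - 3)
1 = 1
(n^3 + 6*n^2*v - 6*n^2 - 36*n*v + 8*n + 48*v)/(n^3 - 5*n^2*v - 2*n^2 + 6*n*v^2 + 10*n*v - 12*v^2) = (n^2 + 6*n*v - 4*n - 24*v)/(n^2 - 5*n*v + 6*v^2)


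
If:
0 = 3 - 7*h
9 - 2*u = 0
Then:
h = 3/7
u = 9/2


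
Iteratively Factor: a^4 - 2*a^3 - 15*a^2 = (a - 5)*(a^3 + 3*a^2) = a*(a - 5)*(a^2 + 3*a) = a*(a - 5)*(a + 3)*(a)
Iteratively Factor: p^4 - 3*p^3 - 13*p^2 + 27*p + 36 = (p + 3)*(p^3 - 6*p^2 + 5*p + 12) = (p + 1)*(p + 3)*(p^2 - 7*p + 12) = (p - 4)*(p + 1)*(p + 3)*(p - 3)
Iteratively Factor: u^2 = (u)*(u)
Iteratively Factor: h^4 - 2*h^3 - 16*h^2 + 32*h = (h)*(h^3 - 2*h^2 - 16*h + 32) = h*(h - 4)*(h^2 + 2*h - 8) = h*(h - 4)*(h - 2)*(h + 4)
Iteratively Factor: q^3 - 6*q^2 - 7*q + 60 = (q + 3)*(q^2 - 9*q + 20) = (q - 5)*(q + 3)*(q - 4)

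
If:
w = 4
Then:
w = 4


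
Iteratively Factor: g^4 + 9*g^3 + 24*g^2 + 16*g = (g)*(g^3 + 9*g^2 + 24*g + 16) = g*(g + 1)*(g^2 + 8*g + 16) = g*(g + 1)*(g + 4)*(g + 4)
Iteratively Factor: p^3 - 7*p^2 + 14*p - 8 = (p - 1)*(p^2 - 6*p + 8) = (p - 4)*(p - 1)*(p - 2)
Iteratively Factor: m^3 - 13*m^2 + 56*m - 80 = (m - 4)*(m^2 - 9*m + 20) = (m - 4)^2*(m - 5)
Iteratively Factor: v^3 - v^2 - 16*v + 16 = (v + 4)*(v^2 - 5*v + 4) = (v - 4)*(v + 4)*(v - 1)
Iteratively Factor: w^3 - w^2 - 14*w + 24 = (w - 3)*(w^2 + 2*w - 8) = (w - 3)*(w + 4)*(w - 2)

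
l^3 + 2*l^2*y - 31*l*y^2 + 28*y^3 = (l - 4*y)*(l - y)*(l + 7*y)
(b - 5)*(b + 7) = b^2 + 2*b - 35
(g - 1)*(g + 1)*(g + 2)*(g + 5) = g^4 + 7*g^3 + 9*g^2 - 7*g - 10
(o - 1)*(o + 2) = o^2 + o - 2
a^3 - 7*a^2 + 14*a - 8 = (a - 4)*(a - 2)*(a - 1)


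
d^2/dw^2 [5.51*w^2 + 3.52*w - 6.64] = 11.0200000000000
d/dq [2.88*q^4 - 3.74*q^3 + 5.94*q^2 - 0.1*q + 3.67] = 11.52*q^3 - 11.22*q^2 + 11.88*q - 0.1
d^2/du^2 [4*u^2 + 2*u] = 8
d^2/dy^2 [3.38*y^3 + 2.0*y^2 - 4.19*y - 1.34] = 20.28*y + 4.0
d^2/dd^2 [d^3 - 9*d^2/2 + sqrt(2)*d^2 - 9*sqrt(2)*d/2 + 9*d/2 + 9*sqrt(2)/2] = 6*d - 9 + 2*sqrt(2)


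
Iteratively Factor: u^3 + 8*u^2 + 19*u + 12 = (u + 3)*(u^2 + 5*u + 4) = (u + 1)*(u + 3)*(u + 4)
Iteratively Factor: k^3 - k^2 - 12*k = (k + 3)*(k^2 - 4*k) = (k - 4)*(k + 3)*(k)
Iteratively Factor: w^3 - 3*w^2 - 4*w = (w - 4)*(w^2 + w) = (w - 4)*(w + 1)*(w)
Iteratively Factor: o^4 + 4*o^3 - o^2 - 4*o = (o + 1)*(o^3 + 3*o^2 - 4*o) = (o + 1)*(o + 4)*(o^2 - o) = (o - 1)*(o + 1)*(o + 4)*(o)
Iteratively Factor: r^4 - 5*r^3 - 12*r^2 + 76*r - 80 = (r + 4)*(r^3 - 9*r^2 + 24*r - 20) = (r - 5)*(r + 4)*(r^2 - 4*r + 4) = (r - 5)*(r - 2)*(r + 4)*(r - 2)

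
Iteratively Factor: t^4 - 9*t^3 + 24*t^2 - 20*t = (t - 2)*(t^3 - 7*t^2 + 10*t) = (t - 5)*(t - 2)*(t^2 - 2*t) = t*(t - 5)*(t - 2)*(t - 2)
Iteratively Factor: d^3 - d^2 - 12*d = (d + 3)*(d^2 - 4*d) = (d - 4)*(d + 3)*(d)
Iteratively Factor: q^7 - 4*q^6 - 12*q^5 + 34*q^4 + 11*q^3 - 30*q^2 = (q - 1)*(q^6 - 3*q^5 - 15*q^4 + 19*q^3 + 30*q^2) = q*(q - 1)*(q^5 - 3*q^4 - 15*q^3 + 19*q^2 + 30*q) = q*(q - 1)*(q + 1)*(q^4 - 4*q^3 - 11*q^2 + 30*q) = q^2*(q - 1)*(q + 1)*(q^3 - 4*q^2 - 11*q + 30) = q^2*(q - 5)*(q - 1)*(q + 1)*(q^2 + q - 6) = q^2*(q - 5)*(q - 2)*(q - 1)*(q + 1)*(q + 3)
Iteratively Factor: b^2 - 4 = (b - 2)*(b + 2)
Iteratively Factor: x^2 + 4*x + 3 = (x + 3)*(x + 1)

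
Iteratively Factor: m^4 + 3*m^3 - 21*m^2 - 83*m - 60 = (m + 1)*(m^3 + 2*m^2 - 23*m - 60) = (m + 1)*(m + 4)*(m^2 - 2*m - 15) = (m - 5)*(m + 1)*(m + 4)*(m + 3)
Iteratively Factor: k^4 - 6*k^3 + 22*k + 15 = (k - 3)*(k^3 - 3*k^2 - 9*k - 5) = (k - 3)*(k + 1)*(k^2 - 4*k - 5) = (k - 3)*(k + 1)^2*(k - 5)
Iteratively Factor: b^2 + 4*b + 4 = (b + 2)*(b + 2)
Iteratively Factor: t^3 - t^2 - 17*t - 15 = (t + 3)*(t^2 - 4*t - 5) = (t - 5)*(t + 3)*(t + 1)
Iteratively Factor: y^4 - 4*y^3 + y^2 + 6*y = (y - 3)*(y^3 - y^2 - 2*y) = (y - 3)*(y - 2)*(y^2 + y) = (y - 3)*(y - 2)*(y + 1)*(y)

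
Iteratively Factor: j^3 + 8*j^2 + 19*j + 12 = (j + 3)*(j^2 + 5*j + 4) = (j + 3)*(j + 4)*(j + 1)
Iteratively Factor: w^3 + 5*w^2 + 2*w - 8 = (w + 4)*(w^2 + w - 2) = (w - 1)*(w + 4)*(w + 2)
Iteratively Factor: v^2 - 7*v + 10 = (v - 2)*(v - 5)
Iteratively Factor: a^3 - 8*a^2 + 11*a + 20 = (a - 4)*(a^2 - 4*a - 5) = (a - 4)*(a + 1)*(a - 5)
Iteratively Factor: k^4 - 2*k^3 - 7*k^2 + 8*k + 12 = (k - 2)*(k^3 - 7*k - 6) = (k - 2)*(k + 1)*(k^2 - k - 6) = (k - 2)*(k + 1)*(k + 2)*(k - 3)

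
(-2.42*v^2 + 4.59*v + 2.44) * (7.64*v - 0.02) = -18.4888*v^3 + 35.116*v^2 + 18.5498*v - 0.0488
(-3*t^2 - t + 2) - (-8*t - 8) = -3*t^2 + 7*t + 10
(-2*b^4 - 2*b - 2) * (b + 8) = -2*b^5 - 16*b^4 - 2*b^2 - 18*b - 16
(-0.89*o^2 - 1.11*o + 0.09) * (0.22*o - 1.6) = -0.1958*o^3 + 1.1798*o^2 + 1.7958*o - 0.144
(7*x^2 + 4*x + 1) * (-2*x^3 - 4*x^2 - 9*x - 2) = -14*x^5 - 36*x^4 - 81*x^3 - 54*x^2 - 17*x - 2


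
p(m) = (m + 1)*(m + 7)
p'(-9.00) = -10.00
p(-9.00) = 16.00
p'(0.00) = 8.00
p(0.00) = 7.00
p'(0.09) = 8.18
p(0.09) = 7.73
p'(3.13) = 14.26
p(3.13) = 41.84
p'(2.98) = 13.96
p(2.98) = 39.72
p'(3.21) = 14.42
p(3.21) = 42.98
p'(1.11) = 10.22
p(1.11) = 17.11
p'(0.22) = 8.44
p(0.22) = 8.81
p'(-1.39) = 5.22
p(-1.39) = -2.19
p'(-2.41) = 3.18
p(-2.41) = -6.47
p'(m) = 2*m + 8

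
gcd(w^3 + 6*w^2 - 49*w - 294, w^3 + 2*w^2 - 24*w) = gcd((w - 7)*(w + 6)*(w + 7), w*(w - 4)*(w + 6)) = w + 6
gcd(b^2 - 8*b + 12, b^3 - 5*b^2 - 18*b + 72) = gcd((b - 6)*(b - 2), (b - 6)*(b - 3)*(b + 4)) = b - 6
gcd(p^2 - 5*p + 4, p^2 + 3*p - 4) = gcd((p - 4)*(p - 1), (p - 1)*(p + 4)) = p - 1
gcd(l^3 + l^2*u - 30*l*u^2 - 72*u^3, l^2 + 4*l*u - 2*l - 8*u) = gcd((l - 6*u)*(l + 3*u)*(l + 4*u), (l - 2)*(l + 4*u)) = l + 4*u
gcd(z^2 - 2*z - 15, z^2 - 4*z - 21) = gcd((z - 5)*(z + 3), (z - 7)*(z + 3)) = z + 3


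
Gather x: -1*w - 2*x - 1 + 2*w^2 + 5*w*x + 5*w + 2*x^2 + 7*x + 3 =2*w^2 + 4*w + 2*x^2 + x*(5*w + 5) + 2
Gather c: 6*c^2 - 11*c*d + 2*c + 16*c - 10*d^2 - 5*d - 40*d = 6*c^2 + c*(18 - 11*d) - 10*d^2 - 45*d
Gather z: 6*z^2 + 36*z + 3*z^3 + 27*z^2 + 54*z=3*z^3 + 33*z^2 + 90*z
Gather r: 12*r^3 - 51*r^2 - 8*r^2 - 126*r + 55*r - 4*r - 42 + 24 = 12*r^3 - 59*r^2 - 75*r - 18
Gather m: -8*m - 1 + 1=-8*m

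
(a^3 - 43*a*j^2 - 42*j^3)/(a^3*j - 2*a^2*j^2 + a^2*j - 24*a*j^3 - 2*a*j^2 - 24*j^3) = (-a^3 + 43*a*j^2 + 42*j^3)/(j*(-a^3 + 2*a^2*j - a^2 + 24*a*j^2 + 2*a*j + 24*j^2))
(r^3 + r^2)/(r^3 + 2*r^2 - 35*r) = r*(r + 1)/(r^2 + 2*r - 35)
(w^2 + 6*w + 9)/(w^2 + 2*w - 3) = (w + 3)/(w - 1)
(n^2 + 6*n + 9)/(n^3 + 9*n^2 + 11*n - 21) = (n + 3)/(n^2 + 6*n - 7)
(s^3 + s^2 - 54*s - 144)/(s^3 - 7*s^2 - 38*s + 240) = (s + 3)/(s - 5)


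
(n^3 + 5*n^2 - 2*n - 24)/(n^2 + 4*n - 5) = (n^3 + 5*n^2 - 2*n - 24)/(n^2 + 4*n - 5)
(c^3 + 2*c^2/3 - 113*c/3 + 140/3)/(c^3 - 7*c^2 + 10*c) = (3*c^2 + 17*c - 28)/(3*c*(c - 2))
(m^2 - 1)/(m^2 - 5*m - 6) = (m - 1)/(m - 6)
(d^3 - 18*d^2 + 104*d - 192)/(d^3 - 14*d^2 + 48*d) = (d - 4)/d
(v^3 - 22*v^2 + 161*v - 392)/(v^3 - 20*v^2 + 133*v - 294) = (v - 8)/(v - 6)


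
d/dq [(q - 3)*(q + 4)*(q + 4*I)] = 3*q^2 + q*(2 + 8*I) - 12 + 4*I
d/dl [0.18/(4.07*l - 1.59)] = -0.7326/(4.07*l - 1.59)^2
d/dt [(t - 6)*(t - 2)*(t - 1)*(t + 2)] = 4*t^3 - 21*t^2 + 4*t + 28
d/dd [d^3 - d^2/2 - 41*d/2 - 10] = 3*d^2 - d - 41/2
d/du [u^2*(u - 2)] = u*(3*u - 4)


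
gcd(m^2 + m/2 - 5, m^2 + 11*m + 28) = 1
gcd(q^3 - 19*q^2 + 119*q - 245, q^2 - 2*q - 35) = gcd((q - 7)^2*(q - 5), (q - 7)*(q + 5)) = q - 7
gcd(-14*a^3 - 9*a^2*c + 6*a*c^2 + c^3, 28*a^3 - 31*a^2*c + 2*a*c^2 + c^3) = 7*a + c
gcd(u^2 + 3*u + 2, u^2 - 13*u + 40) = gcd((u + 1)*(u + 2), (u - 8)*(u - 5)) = 1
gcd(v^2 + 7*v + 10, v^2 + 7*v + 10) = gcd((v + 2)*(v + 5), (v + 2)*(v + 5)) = v^2 + 7*v + 10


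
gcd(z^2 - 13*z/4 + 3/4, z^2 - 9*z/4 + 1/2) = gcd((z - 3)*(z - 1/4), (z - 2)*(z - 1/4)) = z - 1/4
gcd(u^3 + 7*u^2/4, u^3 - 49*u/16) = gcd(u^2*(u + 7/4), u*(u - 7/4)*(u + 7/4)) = u^2 + 7*u/4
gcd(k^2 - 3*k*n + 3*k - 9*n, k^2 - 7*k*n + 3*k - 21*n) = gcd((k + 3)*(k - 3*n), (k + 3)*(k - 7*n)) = k + 3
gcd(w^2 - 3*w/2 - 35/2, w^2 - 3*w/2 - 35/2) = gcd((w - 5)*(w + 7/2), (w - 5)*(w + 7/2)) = w^2 - 3*w/2 - 35/2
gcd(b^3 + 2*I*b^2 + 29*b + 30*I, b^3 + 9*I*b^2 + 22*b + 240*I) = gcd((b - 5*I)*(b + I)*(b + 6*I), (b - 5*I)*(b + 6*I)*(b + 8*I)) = b^2 + I*b + 30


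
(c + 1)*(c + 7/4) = c^2 + 11*c/4 + 7/4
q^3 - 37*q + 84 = (q - 4)*(q - 3)*(q + 7)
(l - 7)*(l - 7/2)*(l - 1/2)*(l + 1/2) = l^4 - 21*l^3/2 + 97*l^2/4 + 21*l/8 - 49/8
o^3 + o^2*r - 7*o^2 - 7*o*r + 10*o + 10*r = (o - 5)*(o - 2)*(o + r)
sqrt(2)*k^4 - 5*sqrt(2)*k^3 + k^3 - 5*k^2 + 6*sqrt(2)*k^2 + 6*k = k*(k - 3)*(k - 2)*(sqrt(2)*k + 1)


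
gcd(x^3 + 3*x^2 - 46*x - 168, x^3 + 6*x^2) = x + 6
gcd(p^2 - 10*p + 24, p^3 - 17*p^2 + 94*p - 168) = p^2 - 10*p + 24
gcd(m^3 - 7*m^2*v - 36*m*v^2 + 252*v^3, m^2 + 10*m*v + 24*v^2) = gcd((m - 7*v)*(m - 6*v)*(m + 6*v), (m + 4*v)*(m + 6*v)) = m + 6*v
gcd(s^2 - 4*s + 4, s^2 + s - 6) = s - 2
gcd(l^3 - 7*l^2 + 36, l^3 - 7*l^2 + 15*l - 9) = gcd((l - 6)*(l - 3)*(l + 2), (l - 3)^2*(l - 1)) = l - 3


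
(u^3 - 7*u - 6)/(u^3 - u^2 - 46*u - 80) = (u^2 - 2*u - 3)/(u^2 - 3*u - 40)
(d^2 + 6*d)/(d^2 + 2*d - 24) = d/(d - 4)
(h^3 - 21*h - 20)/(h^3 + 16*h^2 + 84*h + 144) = (h^2 - 4*h - 5)/(h^2 + 12*h + 36)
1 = 1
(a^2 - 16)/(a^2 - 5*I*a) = (a^2 - 16)/(a*(a - 5*I))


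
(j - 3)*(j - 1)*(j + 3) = j^3 - j^2 - 9*j + 9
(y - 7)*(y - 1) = y^2 - 8*y + 7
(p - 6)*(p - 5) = p^2 - 11*p + 30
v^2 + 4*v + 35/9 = (v + 5/3)*(v + 7/3)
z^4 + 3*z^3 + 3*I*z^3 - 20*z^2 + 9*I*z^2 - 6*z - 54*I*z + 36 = (z - 3)*(z + 6)*(z + I)*(z + 2*I)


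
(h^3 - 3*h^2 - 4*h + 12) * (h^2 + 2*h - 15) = h^5 - h^4 - 25*h^3 + 49*h^2 + 84*h - 180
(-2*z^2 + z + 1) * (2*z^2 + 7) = -4*z^4 + 2*z^3 - 12*z^2 + 7*z + 7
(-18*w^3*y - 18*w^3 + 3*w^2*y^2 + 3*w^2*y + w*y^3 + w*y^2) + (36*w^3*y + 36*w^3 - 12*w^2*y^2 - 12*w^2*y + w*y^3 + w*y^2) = 18*w^3*y + 18*w^3 - 9*w^2*y^2 - 9*w^2*y + 2*w*y^3 + 2*w*y^2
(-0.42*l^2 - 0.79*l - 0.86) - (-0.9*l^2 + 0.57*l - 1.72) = 0.48*l^2 - 1.36*l + 0.86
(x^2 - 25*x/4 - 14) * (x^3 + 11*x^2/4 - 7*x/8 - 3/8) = x^5 - 7*x^4/2 - 513*x^3/16 - 1069*x^2/32 + 467*x/32 + 21/4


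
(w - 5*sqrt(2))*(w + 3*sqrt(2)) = w^2 - 2*sqrt(2)*w - 30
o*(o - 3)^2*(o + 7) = o^4 + o^3 - 33*o^2 + 63*o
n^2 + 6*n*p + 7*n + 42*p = (n + 7)*(n + 6*p)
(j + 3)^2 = j^2 + 6*j + 9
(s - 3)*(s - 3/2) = s^2 - 9*s/2 + 9/2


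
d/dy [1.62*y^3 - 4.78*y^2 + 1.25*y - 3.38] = 4.86*y^2 - 9.56*y + 1.25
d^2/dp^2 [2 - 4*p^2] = -8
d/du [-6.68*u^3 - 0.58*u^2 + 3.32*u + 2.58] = -20.04*u^2 - 1.16*u + 3.32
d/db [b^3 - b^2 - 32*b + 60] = 3*b^2 - 2*b - 32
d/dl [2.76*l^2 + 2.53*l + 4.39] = 5.52*l + 2.53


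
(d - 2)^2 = d^2 - 4*d + 4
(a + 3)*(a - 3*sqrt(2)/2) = a^2 - 3*sqrt(2)*a/2 + 3*a - 9*sqrt(2)/2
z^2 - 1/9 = (z - 1/3)*(z + 1/3)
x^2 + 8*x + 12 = (x + 2)*(x + 6)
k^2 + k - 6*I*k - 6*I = (k + 1)*(k - 6*I)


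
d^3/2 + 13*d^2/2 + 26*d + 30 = (d/2 + 1)*(d + 5)*(d + 6)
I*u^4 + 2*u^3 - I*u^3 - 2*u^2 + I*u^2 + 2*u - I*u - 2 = (u - 2*I)*(u - I)*(u + I)*(I*u - I)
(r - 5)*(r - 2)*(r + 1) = r^3 - 6*r^2 + 3*r + 10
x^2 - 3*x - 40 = (x - 8)*(x + 5)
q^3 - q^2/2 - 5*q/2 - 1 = (q - 2)*(q + 1/2)*(q + 1)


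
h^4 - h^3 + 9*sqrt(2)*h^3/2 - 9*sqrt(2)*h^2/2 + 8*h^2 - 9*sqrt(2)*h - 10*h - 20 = (h - 2)*(h + 1)*(h + 2*sqrt(2))*(h + 5*sqrt(2)/2)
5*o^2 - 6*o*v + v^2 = (-5*o + v)*(-o + v)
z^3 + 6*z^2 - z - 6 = (z - 1)*(z + 1)*(z + 6)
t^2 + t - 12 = (t - 3)*(t + 4)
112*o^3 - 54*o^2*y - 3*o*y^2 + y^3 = (-8*o + y)*(-2*o + y)*(7*o + y)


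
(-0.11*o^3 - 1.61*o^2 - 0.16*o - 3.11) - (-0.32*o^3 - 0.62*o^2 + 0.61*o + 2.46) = 0.21*o^3 - 0.99*o^2 - 0.77*o - 5.57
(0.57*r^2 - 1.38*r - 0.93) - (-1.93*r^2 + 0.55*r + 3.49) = 2.5*r^2 - 1.93*r - 4.42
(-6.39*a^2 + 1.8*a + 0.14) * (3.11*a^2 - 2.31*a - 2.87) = -19.8729*a^4 + 20.3589*a^3 + 14.6167*a^2 - 5.4894*a - 0.4018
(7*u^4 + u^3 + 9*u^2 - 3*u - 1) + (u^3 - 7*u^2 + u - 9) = 7*u^4 + 2*u^3 + 2*u^2 - 2*u - 10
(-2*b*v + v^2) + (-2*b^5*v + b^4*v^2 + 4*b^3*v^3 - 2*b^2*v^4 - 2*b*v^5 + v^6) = -2*b^5*v + b^4*v^2 + 4*b^3*v^3 - 2*b^2*v^4 - 2*b*v^5 - 2*b*v + v^6 + v^2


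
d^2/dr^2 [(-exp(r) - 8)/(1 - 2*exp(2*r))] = (4*exp(4*r) + 128*exp(3*r) + 12*exp(2*r) + 64*exp(r) + 1)*exp(r)/(8*exp(6*r) - 12*exp(4*r) + 6*exp(2*r) - 1)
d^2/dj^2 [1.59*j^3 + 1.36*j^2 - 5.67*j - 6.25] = 9.54*j + 2.72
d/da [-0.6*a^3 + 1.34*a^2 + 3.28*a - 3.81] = -1.8*a^2 + 2.68*a + 3.28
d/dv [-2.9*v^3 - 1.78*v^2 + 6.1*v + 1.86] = -8.7*v^2 - 3.56*v + 6.1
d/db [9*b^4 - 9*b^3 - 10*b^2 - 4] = b*(36*b^2 - 27*b - 20)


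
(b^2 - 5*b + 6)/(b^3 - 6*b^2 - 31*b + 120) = (b - 2)/(b^2 - 3*b - 40)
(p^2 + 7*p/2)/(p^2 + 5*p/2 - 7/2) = p/(p - 1)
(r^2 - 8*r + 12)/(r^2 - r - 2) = (r - 6)/(r + 1)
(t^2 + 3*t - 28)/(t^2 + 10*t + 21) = (t - 4)/(t + 3)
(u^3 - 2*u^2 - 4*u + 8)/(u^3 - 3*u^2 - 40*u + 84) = (u^2 - 4)/(u^2 - u - 42)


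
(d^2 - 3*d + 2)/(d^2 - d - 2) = (d - 1)/(d + 1)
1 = 1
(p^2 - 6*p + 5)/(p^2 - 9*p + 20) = (p - 1)/(p - 4)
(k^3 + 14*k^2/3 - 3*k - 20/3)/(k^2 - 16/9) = 3*(k^2 + 6*k + 5)/(3*k + 4)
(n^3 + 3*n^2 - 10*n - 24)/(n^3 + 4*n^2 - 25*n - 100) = (n^2 - n - 6)/(n^2 - 25)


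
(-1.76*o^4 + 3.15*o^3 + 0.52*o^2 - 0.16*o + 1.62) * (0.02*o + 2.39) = -0.0352*o^5 - 4.1434*o^4 + 7.5389*o^3 + 1.2396*o^2 - 0.35*o + 3.8718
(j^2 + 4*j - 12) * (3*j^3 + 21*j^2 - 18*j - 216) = 3*j^5 + 33*j^4 + 30*j^3 - 540*j^2 - 648*j + 2592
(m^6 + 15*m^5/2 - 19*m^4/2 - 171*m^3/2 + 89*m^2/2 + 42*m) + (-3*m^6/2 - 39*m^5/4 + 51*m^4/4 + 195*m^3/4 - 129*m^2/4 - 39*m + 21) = -m^6/2 - 9*m^5/4 + 13*m^4/4 - 147*m^3/4 + 49*m^2/4 + 3*m + 21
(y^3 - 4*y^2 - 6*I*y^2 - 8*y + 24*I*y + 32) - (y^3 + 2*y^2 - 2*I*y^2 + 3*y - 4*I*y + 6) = -6*y^2 - 4*I*y^2 - 11*y + 28*I*y + 26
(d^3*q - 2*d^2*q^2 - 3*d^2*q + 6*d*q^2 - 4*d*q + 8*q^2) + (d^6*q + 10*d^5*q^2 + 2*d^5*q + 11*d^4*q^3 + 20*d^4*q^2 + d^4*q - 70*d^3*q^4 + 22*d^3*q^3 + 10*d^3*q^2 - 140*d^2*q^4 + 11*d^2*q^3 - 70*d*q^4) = d^6*q + 10*d^5*q^2 + 2*d^5*q + 11*d^4*q^3 + 20*d^4*q^2 + d^4*q - 70*d^3*q^4 + 22*d^3*q^3 + 10*d^3*q^2 + d^3*q - 140*d^2*q^4 + 11*d^2*q^3 - 2*d^2*q^2 - 3*d^2*q - 70*d*q^4 + 6*d*q^2 - 4*d*q + 8*q^2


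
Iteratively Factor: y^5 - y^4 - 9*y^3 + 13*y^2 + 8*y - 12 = (y - 1)*(y^4 - 9*y^2 + 4*y + 12) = (y - 1)*(y + 3)*(y^3 - 3*y^2 + 4) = (y - 2)*(y - 1)*(y + 3)*(y^2 - y - 2) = (y - 2)*(y - 1)*(y + 1)*(y + 3)*(y - 2)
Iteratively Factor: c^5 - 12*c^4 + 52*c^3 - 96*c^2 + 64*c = (c - 4)*(c^4 - 8*c^3 + 20*c^2 - 16*c) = (c - 4)^2*(c^3 - 4*c^2 + 4*c) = (c - 4)^2*(c - 2)*(c^2 - 2*c) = (c - 4)^2*(c - 2)^2*(c)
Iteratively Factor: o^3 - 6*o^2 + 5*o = (o - 1)*(o^2 - 5*o) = o*(o - 1)*(o - 5)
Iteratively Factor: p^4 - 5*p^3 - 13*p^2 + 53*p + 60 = (p + 3)*(p^3 - 8*p^2 + 11*p + 20) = (p - 5)*(p + 3)*(p^2 - 3*p - 4) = (p - 5)*(p - 4)*(p + 3)*(p + 1)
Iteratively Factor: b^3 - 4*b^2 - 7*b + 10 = (b + 2)*(b^2 - 6*b + 5) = (b - 5)*(b + 2)*(b - 1)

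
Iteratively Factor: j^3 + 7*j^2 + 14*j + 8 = (j + 1)*(j^2 + 6*j + 8) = (j + 1)*(j + 4)*(j + 2)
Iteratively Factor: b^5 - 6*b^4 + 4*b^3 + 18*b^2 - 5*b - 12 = (b - 1)*(b^4 - 5*b^3 - b^2 + 17*b + 12) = (b - 1)*(b + 1)*(b^3 - 6*b^2 + 5*b + 12) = (b - 4)*(b - 1)*(b + 1)*(b^2 - 2*b - 3) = (b - 4)*(b - 1)*(b + 1)^2*(b - 3)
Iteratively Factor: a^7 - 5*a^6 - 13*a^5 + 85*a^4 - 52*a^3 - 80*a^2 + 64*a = (a + 4)*(a^6 - 9*a^5 + 23*a^4 - 7*a^3 - 24*a^2 + 16*a) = (a - 1)*(a + 4)*(a^5 - 8*a^4 + 15*a^3 + 8*a^2 - 16*a) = (a - 4)*(a - 1)*(a + 4)*(a^4 - 4*a^3 - a^2 + 4*a) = (a - 4)*(a - 1)^2*(a + 4)*(a^3 - 3*a^2 - 4*a) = (a - 4)^2*(a - 1)^2*(a + 4)*(a^2 + a) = a*(a - 4)^2*(a - 1)^2*(a + 4)*(a + 1)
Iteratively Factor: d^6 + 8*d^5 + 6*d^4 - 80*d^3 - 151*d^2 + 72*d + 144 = (d + 3)*(d^5 + 5*d^4 - 9*d^3 - 53*d^2 + 8*d + 48) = (d - 1)*(d + 3)*(d^4 + 6*d^3 - 3*d^2 - 56*d - 48) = (d - 1)*(d + 3)*(d + 4)*(d^3 + 2*d^2 - 11*d - 12) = (d - 1)*(d + 3)*(d + 4)^2*(d^2 - 2*d - 3) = (d - 3)*(d - 1)*(d + 3)*(d + 4)^2*(d + 1)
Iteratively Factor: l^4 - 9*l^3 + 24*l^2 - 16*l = (l)*(l^3 - 9*l^2 + 24*l - 16) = l*(l - 4)*(l^2 - 5*l + 4) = l*(l - 4)*(l - 1)*(l - 4)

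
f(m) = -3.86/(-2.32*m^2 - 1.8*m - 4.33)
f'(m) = -3.86*(4.64*m + 1.8)/(-2.32*m^2 - 1.8*m - 4.33)^2 = (-17.9104*m - 6.948)/(2.32*m^2 + 1.8*m + 4.33)^2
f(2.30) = 0.19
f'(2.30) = -0.11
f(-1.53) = 0.55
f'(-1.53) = 0.42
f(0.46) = 0.68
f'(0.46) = -0.48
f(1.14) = 0.41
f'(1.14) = -0.31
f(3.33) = 0.11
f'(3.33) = -0.05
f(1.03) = 0.45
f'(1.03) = -0.34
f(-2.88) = 0.21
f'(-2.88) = 0.13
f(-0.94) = 0.82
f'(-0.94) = 0.45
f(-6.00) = 0.05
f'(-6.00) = 0.02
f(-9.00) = 0.02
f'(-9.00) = 0.00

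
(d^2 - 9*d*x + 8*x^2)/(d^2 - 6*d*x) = (d^2 - 9*d*x + 8*x^2)/(d*(d - 6*x))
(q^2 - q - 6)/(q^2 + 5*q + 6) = (q - 3)/(q + 3)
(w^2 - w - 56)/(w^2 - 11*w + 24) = (w + 7)/(w - 3)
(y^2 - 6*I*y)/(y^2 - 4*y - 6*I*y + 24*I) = y/(y - 4)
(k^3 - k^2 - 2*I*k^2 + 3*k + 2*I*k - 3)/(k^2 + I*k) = k - 1 - 3*I + 3*I/k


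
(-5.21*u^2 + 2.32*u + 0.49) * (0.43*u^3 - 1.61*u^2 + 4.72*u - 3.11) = -2.2403*u^5 + 9.3857*u^4 - 28.1157*u^3 + 26.3646*u^2 - 4.9024*u - 1.5239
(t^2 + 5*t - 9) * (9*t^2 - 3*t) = 9*t^4 + 42*t^3 - 96*t^2 + 27*t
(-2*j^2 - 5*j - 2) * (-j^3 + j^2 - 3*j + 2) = 2*j^5 + 3*j^4 + 3*j^3 + 9*j^2 - 4*j - 4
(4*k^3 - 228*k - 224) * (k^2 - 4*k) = 4*k^5 - 16*k^4 - 228*k^3 + 688*k^2 + 896*k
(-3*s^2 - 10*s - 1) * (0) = 0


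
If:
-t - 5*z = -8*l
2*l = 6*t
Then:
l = 15*z/23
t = 5*z/23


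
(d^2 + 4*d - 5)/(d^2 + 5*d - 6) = (d + 5)/(d + 6)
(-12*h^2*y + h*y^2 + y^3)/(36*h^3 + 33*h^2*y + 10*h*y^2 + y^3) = y*(-3*h + y)/(9*h^2 + 6*h*y + y^2)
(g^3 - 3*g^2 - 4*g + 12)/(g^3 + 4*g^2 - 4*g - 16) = (g - 3)/(g + 4)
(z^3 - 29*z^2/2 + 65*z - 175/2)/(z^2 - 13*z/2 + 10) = (z^2 - 12*z + 35)/(z - 4)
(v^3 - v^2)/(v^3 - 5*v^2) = (v - 1)/(v - 5)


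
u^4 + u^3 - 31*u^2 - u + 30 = (u - 5)*(u - 1)*(u + 1)*(u + 6)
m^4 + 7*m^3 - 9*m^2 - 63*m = m*(m - 3)*(m + 3)*(m + 7)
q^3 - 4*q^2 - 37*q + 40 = (q - 8)*(q - 1)*(q + 5)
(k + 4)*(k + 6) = k^2 + 10*k + 24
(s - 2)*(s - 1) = s^2 - 3*s + 2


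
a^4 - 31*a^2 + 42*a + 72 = (a - 4)*(a - 3)*(a + 1)*(a + 6)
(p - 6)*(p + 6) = p^2 - 36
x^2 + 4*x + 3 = (x + 1)*(x + 3)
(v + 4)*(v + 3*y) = v^2 + 3*v*y + 4*v + 12*y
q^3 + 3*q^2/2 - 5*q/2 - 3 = (q - 3/2)*(q + 1)*(q + 2)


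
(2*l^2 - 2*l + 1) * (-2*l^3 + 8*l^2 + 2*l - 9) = -4*l^5 + 20*l^4 - 14*l^3 - 14*l^2 + 20*l - 9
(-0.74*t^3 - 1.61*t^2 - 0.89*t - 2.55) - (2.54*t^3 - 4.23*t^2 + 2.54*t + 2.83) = -3.28*t^3 + 2.62*t^2 - 3.43*t - 5.38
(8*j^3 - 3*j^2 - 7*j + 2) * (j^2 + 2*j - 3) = 8*j^5 + 13*j^4 - 37*j^3 - 3*j^2 + 25*j - 6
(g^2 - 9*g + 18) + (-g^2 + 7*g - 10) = 8 - 2*g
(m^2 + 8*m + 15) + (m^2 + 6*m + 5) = 2*m^2 + 14*m + 20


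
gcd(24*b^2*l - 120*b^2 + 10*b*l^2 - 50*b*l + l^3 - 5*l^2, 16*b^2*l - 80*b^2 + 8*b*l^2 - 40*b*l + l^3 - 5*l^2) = 4*b*l - 20*b + l^2 - 5*l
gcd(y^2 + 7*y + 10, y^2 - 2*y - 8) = y + 2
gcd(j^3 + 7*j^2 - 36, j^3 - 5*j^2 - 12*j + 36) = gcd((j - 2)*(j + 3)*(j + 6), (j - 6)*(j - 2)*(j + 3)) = j^2 + j - 6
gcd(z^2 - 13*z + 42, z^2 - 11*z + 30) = z - 6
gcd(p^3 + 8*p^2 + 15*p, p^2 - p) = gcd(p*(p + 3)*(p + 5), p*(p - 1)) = p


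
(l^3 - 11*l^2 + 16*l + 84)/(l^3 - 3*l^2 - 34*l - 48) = (l^2 - 13*l + 42)/(l^2 - 5*l - 24)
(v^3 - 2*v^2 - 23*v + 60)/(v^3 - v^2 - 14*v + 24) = (v^2 + v - 20)/(v^2 + 2*v - 8)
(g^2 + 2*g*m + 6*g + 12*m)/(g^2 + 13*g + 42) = (g + 2*m)/(g + 7)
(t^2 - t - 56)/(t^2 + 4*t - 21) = (t - 8)/(t - 3)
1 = 1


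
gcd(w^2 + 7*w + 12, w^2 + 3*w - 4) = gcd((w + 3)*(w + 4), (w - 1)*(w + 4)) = w + 4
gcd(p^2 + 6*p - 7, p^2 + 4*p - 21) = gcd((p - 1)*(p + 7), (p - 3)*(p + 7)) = p + 7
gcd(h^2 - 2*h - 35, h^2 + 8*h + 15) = h + 5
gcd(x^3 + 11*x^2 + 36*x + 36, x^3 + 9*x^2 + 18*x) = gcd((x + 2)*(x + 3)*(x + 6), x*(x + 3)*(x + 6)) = x^2 + 9*x + 18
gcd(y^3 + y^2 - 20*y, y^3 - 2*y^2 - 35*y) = y^2 + 5*y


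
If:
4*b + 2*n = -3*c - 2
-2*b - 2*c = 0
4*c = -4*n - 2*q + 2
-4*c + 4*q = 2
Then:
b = -5/8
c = 5/8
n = -11/16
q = 9/8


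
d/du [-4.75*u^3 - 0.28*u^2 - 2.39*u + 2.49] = -14.25*u^2 - 0.56*u - 2.39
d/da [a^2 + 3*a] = 2*a + 3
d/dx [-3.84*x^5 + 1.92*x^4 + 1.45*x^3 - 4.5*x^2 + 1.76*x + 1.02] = -19.2*x^4 + 7.68*x^3 + 4.35*x^2 - 9.0*x + 1.76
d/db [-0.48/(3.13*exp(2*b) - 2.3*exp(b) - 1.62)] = (3.0048*exp(b) - 1.104)*exp(b)/(-3.13*exp(2*b) + 2.3*exp(b) + 1.62)^2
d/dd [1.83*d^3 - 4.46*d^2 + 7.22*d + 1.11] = 5.49*d^2 - 8.92*d + 7.22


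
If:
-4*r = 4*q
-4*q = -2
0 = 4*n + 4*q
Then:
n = -1/2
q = 1/2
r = -1/2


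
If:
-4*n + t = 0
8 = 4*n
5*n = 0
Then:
No Solution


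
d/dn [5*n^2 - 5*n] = 10*n - 5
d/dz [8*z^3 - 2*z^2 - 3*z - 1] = 24*z^2 - 4*z - 3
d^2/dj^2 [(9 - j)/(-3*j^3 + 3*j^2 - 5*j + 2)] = 2*((j - 9)*(9*j^2 - 6*j + 5)^2 + (-9*j^2 + 6*j - 3*(j - 9)*(3*j - 1) - 5)*(3*j^3 - 3*j^2 + 5*j - 2))/(3*j^3 - 3*j^2 + 5*j - 2)^3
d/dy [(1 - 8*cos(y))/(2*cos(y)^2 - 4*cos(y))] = (-4*sin(y) - sin(y)/cos(y)^2 + tan(y))/(cos(y) - 2)^2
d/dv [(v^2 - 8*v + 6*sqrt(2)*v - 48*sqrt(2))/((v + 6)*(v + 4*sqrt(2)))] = 2*(-sqrt(2)*v^2 + 7*v^2 + 72*sqrt(2)*v + 48*sqrt(2) + 336)/(v^4 + 8*sqrt(2)*v^3 + 12*v^3 + 68*v^2 + 96*sqrt(2)*v^2 + 384*v + 288*sqrt(2)*v + 1152)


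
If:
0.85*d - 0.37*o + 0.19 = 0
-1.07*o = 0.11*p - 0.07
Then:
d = -0.0447498625618472*p - 0.195052226498076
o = 0.0654205607476635 - 0.102803738317757*p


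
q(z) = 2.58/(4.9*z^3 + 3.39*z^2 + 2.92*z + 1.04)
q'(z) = 2.58*(-14.7*z^2 - 6.78*z - 2.92)/(4.9*z^3 + 3.39*z^2 + 2.92*z + 1.04)^2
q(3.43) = 0.01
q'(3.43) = -0.01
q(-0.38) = 17.08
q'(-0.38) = -278.91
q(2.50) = 0.02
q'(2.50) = -0.03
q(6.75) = 0.00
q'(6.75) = -0.00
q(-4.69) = -0.01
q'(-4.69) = -0.00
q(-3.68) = -0.01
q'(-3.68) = -0.01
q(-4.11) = -0.01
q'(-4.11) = -0.01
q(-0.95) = -0.90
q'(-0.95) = -3.04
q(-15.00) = -0.00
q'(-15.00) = -0.00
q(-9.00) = -0.00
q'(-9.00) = -0.00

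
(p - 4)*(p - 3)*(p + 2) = p^3 - 5*p^2 - 2*p + 24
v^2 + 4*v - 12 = (v - 2)*(v + 6)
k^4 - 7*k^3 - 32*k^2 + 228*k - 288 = (k - 8)*(k - 3)*(k - 2)*(k + 6)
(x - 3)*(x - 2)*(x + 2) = x^3 - 3*x^2 - 4*x + 12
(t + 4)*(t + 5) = t^2 + 9*t + 20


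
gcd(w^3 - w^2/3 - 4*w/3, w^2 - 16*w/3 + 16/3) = w - 4/3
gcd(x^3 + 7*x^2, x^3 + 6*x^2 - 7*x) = x^2 + 7*x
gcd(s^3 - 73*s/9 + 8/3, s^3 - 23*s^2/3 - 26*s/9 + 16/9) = s - 1/3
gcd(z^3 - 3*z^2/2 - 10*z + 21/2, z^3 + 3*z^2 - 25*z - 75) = z + 3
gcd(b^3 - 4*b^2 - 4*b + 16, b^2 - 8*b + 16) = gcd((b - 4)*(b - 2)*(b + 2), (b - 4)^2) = b - 4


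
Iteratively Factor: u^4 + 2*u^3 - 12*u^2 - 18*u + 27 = (u - 3)*(u^3 + 5*u^2 + 3*u - 9) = (u - 3)*(u + 3)*(u^2 + 2*u - 3) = (u - 3)*(u - 1)*(u + 3)*(u + 3)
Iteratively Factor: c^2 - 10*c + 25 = (c - 5)*(c - 5)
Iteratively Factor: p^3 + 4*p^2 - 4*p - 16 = (p + 4)*(p^2 - 4) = (p - 2)*(p + 4)*(p + 2)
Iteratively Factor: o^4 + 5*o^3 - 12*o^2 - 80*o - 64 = (o + 4)*(o^3 + o^2 - 16*o - 16) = (o + 1)*(o + 4)*(o^2 - 16) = (o + 1)*(o + 4)^2*(o - 4)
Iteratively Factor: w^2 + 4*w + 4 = (w + 2)*(w + 2)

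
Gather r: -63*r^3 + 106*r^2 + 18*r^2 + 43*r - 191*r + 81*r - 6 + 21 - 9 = -63*r^3 + 124*r^2 - 67*r + 6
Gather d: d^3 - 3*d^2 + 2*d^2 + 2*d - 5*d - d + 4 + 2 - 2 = d^3 - d^2 - 4*d + 4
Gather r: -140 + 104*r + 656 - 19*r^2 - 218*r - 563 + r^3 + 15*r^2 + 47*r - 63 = r^3 - 4*r^2 - 67*r - 110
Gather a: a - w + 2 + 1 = a - w + 3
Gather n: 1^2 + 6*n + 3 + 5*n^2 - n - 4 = 5*n^2 + 5*n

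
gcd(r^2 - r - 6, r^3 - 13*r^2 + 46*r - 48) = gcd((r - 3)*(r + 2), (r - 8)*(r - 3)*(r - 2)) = r - 3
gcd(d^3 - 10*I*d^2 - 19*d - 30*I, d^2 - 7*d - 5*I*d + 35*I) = d - 5*I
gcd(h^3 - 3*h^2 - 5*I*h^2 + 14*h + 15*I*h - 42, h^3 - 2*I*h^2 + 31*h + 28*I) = h - 7*I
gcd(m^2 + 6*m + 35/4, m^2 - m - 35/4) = m + 5/2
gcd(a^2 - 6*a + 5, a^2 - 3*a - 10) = a - 5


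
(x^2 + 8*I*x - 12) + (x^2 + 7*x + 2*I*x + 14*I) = 2*x^2 + 7*x + 10*I*x - 12 + 14*I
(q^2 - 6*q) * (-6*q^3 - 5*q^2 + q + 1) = -6*q^5 + 31*q^4 + 31*q^3 - 5*q^2 - 6*q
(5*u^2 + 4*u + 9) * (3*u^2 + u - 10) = 15*u^4 + 17*u^3 - 19*u^2 - 31*u - 90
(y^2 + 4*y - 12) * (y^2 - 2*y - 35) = y^4 + 2*y^3 - 55*y^2 - 116*y + 420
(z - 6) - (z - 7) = 1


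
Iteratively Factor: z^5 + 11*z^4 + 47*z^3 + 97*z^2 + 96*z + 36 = (z + 3)*(z^4 + 8*z^3 + 23*z^2 + 28*z + 12) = (z + 1)*(z + 3)*(z^3 + 7*z^2 + 16*z + 12) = (z + 1)*(z + 3)^2*(z^2 + 4*z + 4) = (z + 1)*(z + 2)*(z + 3)^2*(z + 2)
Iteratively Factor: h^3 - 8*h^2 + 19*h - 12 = (h - 4)*(h^2 - 4*h + 3) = (h - 4)*(h - 1)*(h - 3)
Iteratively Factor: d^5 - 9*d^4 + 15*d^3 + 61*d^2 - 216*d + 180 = (d - 2)*(d^4 - 7*d^3 + d^2 + 63*d - 90) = (d - 2)^2*(d^3 - 5*d^2 - 9*d + 45) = (d - 2)^2*(d + 3)*(d^2 - 8*d + 15) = (d - 3)*(d - 2)^2*(d + 3)*(d - 5)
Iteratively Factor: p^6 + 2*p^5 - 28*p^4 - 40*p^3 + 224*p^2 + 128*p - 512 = (p + 2)*(p^5 - 28*p^3 + 16*p^2 + 192*p - 256) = (p - 4)*(p + 2)*(p^4 + 4*p^3 - 12*p^2 - 32*p + 64) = (p - 4)*(p + 2)*(p + 4)*(p^3 - 12*p + 16) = (p - 4)*(p - 2)*(p + 2)*(p + 4)*(p^2 + 2*p - 8) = (p - 4)*(p - 2)*(p + 2)*(p + 4)^2*(p - 2)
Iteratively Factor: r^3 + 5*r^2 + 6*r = (r)*(r^2 + 5*r + 6) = r*(r + 2)*(r + 3)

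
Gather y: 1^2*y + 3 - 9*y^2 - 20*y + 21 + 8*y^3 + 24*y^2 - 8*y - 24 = 8*y^3 + 15*y^2 - 27*y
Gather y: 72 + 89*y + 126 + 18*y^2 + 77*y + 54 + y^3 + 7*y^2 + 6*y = y^3 + 25*y^2 + 172*y + 252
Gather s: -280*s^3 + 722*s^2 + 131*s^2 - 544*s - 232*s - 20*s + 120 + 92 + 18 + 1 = -280*s^3 + 853*s^2 - 796*s + 231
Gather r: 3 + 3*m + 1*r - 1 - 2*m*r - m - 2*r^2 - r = -2*m*r + 2*m - 2*r^2 + 2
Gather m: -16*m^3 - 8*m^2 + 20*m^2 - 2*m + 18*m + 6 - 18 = -16*m^3 + 12*m^2 + 16*m - 12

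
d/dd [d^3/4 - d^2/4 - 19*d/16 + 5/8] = 3*d^2/4 - d/2 - 19/16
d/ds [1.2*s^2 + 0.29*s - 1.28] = 2.4*s + 0.29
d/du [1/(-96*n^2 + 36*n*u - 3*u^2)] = 2*(-6*n + u)/(3*(32*n^2 - 12*n*u + u^2)^2)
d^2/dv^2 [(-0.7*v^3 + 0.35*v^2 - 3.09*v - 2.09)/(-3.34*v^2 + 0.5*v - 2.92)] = (1.4210854715202e-14*v^5 - 7.105427357601e-15*v^4 + 54.468688*v^3 + 154.240104*v^2 - 165.947832*v - 36.667384)/(37.259704*v^6 - 16.7334*v^5 + 100.228056*v^4 - 29.3834*v^3 + 87.624528*v^2 - 12.7896*v + 24.897088)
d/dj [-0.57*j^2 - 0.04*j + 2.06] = -1.14*j - 0.04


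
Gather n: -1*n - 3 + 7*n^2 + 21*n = 7*n^2 + 20*n - 3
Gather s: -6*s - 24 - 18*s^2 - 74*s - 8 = -18*s^2 - 80*s - 32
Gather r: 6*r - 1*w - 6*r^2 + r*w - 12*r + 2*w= -6*r^2 + r*(w - 6) + w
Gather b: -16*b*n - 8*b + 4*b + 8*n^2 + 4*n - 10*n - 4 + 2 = b*(-16*n - 4) + 8*n^2 - 6*n - 2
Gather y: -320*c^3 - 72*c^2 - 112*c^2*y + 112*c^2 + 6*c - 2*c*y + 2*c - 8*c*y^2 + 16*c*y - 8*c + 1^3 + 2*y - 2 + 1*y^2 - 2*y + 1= -320*c^3 + 40*c^2 + y^2*(1 - 8*c) + y*(-112*c^2 + 14*c)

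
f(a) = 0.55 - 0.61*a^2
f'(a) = -1.22*a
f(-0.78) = 0.18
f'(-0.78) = 0.95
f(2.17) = -2.32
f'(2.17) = -2.65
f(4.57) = -12.19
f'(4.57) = -5.58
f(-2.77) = -4.13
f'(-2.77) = 3.38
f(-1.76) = -1.34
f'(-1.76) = 2.15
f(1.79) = -1.40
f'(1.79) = -2.18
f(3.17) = -5.58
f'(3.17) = -3.87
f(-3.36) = -6.34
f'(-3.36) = 4.10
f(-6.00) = -21.41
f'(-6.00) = 7.32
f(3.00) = -4.94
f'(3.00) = -3.66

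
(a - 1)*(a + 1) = a^2 - 1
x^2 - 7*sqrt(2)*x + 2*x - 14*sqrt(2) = (x + 2)*(x - 7*sqrt(2))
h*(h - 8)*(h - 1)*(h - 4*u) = h^4 - 4*h^3*u - 9*h^3 + 36*h^2*u + 8*h^2 - 32*h*u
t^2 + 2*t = t*(t + 2)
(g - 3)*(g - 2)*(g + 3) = g^3 - 2*g^2 - 9*g + 18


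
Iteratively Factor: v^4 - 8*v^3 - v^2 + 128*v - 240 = (v - 3)*(v^3 - 5*v^2 - 16*v + 80) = (v - 4)*(v - 3)*(v^2 - v - 20) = (v - 5)*(v - 4)*(v - 3)*(v + 4)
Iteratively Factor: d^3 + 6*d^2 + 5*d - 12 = (d + 4)*(d^2 + 2*d - 3) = (d + 3)*(d + 4)*(d - 1)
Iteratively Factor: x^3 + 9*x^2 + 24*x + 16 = (x + 4)*(x^2 + 5*x + 4) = (x + 4)^2*(x + 1)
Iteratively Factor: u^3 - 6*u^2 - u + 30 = (u + 2)*(u^2 - 8*u + 15) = (u - 5)*(u + 2)*(u - 3)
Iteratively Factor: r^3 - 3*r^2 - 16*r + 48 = (r + 4)*(r^2 - 7*r + 12) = (r - 3)*(r + 4)*(r - 4)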